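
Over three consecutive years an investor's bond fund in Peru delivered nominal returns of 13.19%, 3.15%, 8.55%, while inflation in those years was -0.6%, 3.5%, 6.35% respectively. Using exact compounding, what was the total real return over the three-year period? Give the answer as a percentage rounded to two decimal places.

Compound the nominal returns: 1.1319 × 1.0315 × 1.0855 = 1.267381.
Compound inflation: 0.9940 × 1.0350 × 1.0635 = 1.094118.
Deflate: 1.267381 / 1.094118 = 1.158358.
Total real return = 1.158358 − 1 → 15.84%.

15.84%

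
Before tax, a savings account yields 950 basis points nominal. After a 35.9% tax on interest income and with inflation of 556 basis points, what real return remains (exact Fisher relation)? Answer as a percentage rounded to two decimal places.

After-tax nominal return = 9.5% × (1 − 0.359) = 6.0895%.
1 + r = 1.060895 / 1.05560 = 1.005016
After-tax real rate = 1.005016 − 1 → 0.50%.

0.50%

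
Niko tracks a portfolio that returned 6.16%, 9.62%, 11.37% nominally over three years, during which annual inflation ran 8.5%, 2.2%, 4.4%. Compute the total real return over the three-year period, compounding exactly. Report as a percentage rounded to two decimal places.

Nominal growth factor = 1.0616 × 1.0962 × 1.1137 = 1.296042
Price-level growth factor = 1.0850 × 1.0220 × 1.0440 = 1.157660
Real growth factor = 1.296042 / 1.157660 = 1.119535
Total real return = 1.119535 − 1 → 11.95%.

11.95%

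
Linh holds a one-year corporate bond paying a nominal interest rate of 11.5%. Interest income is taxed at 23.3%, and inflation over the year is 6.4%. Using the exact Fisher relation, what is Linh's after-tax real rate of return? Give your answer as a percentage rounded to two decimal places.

After-tax nominal return = 11.5% × (1 − 0.233) = 8.8205%.
1 + r = 1.088205 / 1.06400 = 1.022749
After-tax real rate = 1.022749 − 1 → 2.27%.

2.27%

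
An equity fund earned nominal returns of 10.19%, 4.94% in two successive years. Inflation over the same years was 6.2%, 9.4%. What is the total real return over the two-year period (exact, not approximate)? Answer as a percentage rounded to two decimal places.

-0.47%

Compound the nominal returns: 1.1019 × 1.0494 = 1.156334.
Compound inflation: 1.0620 × 1.0940 = 1.161828.
Deflate: 1.156334 / 1.161828 = 0.995271.
Total real return = 0.995271 − 1 → -0.47%.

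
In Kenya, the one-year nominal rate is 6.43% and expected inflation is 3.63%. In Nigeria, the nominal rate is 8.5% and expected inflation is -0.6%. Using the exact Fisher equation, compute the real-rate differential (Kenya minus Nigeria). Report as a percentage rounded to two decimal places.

-6.45%

Kenya: (1 + 0.0643)/(1 + 0.0363) − 1 = 2.7019%
Nigeria: (1 + 0.0850)/(1 − 0.0060) − 1 = 9.1549%
Differential = 2.7019% − 9.1549% = -6.4530% → -6.45%.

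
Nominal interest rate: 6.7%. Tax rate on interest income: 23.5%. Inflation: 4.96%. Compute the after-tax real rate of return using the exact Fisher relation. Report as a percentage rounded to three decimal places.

After-tax nominal return = 6.7% × (1 − 0.235) = 5.1255%.
1 + r = 1.051255 / 1.04960 = 1.001577
After-tax real rate = 1.001577 − 1 → 0.158%.

0.158%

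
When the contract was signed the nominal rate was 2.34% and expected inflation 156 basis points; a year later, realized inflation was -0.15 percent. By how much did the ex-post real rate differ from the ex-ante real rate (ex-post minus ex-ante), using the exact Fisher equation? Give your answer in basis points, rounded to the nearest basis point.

173 basis points

Ex-ante: (1 + 0.0234)/(1 + 0.0156) − 1 = 0.7680%
Ex-post: (1 + 0.0234)/(1 − 0.0015) − 1 = 2.4937%
Difference (ex-post − ex-ante) = 1.7257% → 173 basis points.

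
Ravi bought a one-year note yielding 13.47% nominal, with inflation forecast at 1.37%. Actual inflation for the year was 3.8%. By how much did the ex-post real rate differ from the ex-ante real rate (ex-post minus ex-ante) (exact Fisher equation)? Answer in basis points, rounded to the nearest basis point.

-262 basis points

Ex-ante: (1 + 0.1347)/(1 + 0.0137) − 1 = 11.9365%
Ex-post: (1 + 0.1347)/(1 + 0.0380) − 1 = 9.3160%
Difference (ex-post − ex-ante) = -2.6205% → -262 basis points.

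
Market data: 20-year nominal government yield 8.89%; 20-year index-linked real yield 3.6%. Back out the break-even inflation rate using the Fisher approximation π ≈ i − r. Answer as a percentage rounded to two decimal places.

π ≈ i − r = 8.89% − 3.6% → 5.29%.

5.29%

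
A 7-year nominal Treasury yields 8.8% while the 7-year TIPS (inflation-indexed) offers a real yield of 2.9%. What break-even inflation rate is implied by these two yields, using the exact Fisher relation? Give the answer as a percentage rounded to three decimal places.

(1 + π) = (1 + i)/(1 + r) = 1.08800 / 1.02900 = 1.057337
Break-even inflation = 1.057337 − 1 → 5.734%.

5.734%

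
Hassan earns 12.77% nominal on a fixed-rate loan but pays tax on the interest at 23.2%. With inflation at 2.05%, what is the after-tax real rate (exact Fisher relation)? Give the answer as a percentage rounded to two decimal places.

7.60%

After-tax nominal return = 12.77% × (1 − 0.232) = 9.80736%.
1 + r = 1.0980736 / 1.02050 = 1.076015
After-tax real rate = 1.076015 − 1 → 7.60%.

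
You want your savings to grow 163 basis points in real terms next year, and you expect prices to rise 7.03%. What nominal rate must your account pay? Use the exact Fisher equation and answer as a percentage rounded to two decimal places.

8.77%

(1 + i) = (1 + r)(1 + π) = 1.01630 × 1.07030 = 1.08774589
i = 1.08774589 − 1, so the required nominal rate is 8.77%.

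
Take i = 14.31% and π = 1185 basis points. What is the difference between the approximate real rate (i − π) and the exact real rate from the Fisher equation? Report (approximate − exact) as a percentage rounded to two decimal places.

Approximate: r ≈ 14.310% − 11.850% = 2.4600%
Exact: (1 + 0.1431)/(1 + 0.1185) − 1 = 2.1994%
Error = 2.4600% − 2.1994% = 0.2606% → 0.26%.

0.26%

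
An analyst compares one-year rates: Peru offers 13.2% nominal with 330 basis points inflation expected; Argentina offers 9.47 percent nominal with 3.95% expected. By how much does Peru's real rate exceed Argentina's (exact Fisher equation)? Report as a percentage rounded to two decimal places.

Peru: (1 + 0.1320)/(1 + 0.0330) − 1 = 9.5837%
Argentina: (1 + 0.0947)/(1 + 0.0395) − 1 = 5.3102%
Differential = 9.5837% − 5.3102% = 4.2735% → 4.27%.

4.27%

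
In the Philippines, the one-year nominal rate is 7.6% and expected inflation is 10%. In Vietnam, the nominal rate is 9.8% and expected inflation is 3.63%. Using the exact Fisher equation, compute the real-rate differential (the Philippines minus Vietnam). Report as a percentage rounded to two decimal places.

-8.14%

The Philippines: (1 + 0.0760)/(1 + 0.1000) − 1 = -2.1818%
Vietnam: (1 + 0.0980)/(1 + 0.0363) − 1 = 5.9539%
Differential = -2.1818% − 5.9539% = -8.1357% → -8.14%.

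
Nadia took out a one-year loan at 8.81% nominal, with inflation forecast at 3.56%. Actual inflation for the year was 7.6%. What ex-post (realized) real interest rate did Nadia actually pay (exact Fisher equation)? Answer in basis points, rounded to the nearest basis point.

Ex-post: (1 + 0.0881)/(1 + 0.0760) − 1 = 1.1245%
So the realized real rate is 112 basis points.

112 basis points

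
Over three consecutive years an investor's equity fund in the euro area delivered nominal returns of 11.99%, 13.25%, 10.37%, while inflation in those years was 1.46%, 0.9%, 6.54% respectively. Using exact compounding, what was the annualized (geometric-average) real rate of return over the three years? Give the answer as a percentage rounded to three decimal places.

8.673%

Compound the nominal returns: 1.1199 × 1.1325 × 1.1037 = 1.39980809.
Compound inflation: 1.0146 × 1.0090 × 1.0654 = 1.09068343.
Deflate: 1.39980809 / 1.09068343 = 1.28342289.
Annualized real rate = 1.28342289^(1/3) − 1 = 8.6734% → 8.673%.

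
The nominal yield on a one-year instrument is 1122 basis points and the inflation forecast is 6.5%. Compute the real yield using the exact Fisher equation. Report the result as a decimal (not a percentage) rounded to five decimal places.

0.04432

1 + r = 1.11220 / 1.06500 = 1.044319
r = 1.044319 − 1 = 4.4319%, i.e. 0.04432.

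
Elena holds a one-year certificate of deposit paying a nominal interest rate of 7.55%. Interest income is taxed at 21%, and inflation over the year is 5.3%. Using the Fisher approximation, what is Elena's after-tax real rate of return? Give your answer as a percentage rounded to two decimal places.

After-tax nominal return = 7.55% × (1 − 0.21) = 5.9645%.
r ≈ 5.9645% − 5.3% → 0.66%.

0.66%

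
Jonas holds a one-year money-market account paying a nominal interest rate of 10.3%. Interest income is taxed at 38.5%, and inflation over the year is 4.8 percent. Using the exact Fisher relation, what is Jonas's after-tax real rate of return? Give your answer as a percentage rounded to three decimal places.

1.464%

After-tax nominal return = 10.3% × (1 − 0.385) = 6.3345%.
1 + r = 1.063345 / 1.04800 = 1.014642
After-tax real rate = 1.014642 − 1 → 1.464%.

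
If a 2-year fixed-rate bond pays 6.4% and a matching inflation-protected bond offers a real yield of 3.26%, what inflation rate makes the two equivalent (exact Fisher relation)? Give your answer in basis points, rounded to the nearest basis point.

(1 + π) = (1 + i)/(1 + r) = 1.06400 / 1.03260 = 1.030409
Break-even inflation = 1.030409 − 1 → 304 basis points.

304 basis points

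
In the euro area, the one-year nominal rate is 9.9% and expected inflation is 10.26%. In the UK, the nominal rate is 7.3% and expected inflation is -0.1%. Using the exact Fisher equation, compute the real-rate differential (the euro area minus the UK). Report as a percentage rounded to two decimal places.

The euro area: (1 + 0.0990)/(1 + 0.1026) − 1 = -0.3265%
The UK: (1 + 0.0730)/(1 − 0.0010) − 1 = 7.4074%
Differential = -0.3265% − 7.4074% = -7.7339% → -7.73%.

-7.73%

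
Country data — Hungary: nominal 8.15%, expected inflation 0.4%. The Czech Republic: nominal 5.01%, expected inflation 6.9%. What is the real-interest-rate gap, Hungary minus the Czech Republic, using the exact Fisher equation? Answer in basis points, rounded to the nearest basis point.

Hungary: (1 + 0.0815)/(1 + 0.0040) − 1 = 7.7191%
The Czech Republic: (1 + 0.0501)/(1 + 0.0690) − 1 = -1.7680%
Differential = 7.7191% − (-1.7680%) = 9.4871% → 949 basis points.

949 basis points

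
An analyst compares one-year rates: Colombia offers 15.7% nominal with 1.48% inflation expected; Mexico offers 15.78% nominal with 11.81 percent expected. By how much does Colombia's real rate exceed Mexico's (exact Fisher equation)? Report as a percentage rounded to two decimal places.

10.46%

Colombia: (1 + 0.1570)/(1 + 0.0148) − 1 = 14.0126%
Mexico: (1 + 0.1578)/(1 + 0.1181) − 1 = 3.5507%
Differential = 14.0126% − 3.5507% = 10.4619% → 10.46%.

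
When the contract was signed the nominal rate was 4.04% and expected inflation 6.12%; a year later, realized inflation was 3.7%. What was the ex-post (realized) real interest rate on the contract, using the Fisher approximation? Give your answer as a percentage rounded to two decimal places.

Ex-post: 4.04% − 3.7% = 0.340%
So the realized real rate is 0.34%.

0.34%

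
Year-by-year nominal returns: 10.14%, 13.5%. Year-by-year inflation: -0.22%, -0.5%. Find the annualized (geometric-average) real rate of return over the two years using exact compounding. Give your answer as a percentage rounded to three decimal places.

12.211%

Compound the nominal returns: 1.1014 × 1.1350 = 1.250089000.
Compound inflation: 0.9978 × 0.9950 = 0.992811000.
Deflate: 1.250089000 / 0.992811000 = 1.259140964.
Annualized real rate = 1.259140964^(1/2) − 1 = 12.21145% → 12.211%.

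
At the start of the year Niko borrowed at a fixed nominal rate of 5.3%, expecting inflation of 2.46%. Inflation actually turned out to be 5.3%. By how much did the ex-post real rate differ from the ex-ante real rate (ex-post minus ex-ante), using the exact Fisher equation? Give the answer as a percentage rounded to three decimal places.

-2.772%

Ex-ante: (1 + 0.0530)/(1 + 0.0246) − 1 = 2.7718%
Ex-post: (1 + 0.0530)/(1 + 0.0530) − 1 = 0.0000%
Difference (ex-post − ex-ante) = -2.7718% → -2.772%.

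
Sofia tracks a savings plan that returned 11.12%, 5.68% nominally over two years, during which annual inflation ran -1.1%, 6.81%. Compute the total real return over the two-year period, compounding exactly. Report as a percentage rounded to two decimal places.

11.17%

Compound the nominal returns: 1.1112 × 1.0568 = 1.174316.
Compound inflation: 0.9890 × 1.0681 = 1.056351.
Deflate: 1.174316 / 1.056351 = 1.111672.
Total real return = 1.111672 − 1 → 11.17%.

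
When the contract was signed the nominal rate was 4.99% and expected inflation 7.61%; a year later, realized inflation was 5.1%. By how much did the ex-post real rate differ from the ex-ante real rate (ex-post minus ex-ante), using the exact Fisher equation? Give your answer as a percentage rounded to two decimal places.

Ex-ante: (1 + 0.0499)/(1 + 0.0761) − 1 = -2.4347%
Ex-post: (1 + 0.0499)/(1 + 0.0510) − 1 = -0.1047%
Difference (ex-post − ex-ante) = 2.3301% → 2.33%.

2.33%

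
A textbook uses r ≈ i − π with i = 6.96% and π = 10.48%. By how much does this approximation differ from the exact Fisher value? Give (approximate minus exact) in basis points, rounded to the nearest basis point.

-33 basis points

Approximate: r ≈ 6.960% − 10.480% = -3.5200%
Exact: (1 + 0.0696)/(1 + 0.1048) − 1 = -3.1861%
Error = -3.5200% − (-3.1861%) = -0.3339% → -33 basis points.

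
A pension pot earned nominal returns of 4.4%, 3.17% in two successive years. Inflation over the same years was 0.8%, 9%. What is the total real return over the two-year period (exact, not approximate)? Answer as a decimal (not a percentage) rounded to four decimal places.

Compound the nominal returns: 1.0440 × 1.0317 = 1.077095.
Compound inflation: 1.0080 × 1.0900 = 1.098720.
Deflate: 1.077095 / 1.098720 = 0.980318.
Total real return = 0.980318 − 1 → -0.0197.

-0.0197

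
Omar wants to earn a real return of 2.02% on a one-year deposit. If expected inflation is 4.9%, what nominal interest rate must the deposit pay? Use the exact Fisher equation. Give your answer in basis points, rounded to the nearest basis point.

702 basis points

(1 + i) = (1 + r)(1 + π) = 1.02020 × 1.04900 = 1.0701898
i = 1.0701898 − 1, so the required nominal rate is 702 basis points.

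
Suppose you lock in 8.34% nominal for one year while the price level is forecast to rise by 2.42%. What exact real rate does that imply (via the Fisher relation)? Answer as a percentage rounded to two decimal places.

By the Fisher relation, 1 + r = (1 + i)/(1 + π).
1 + r = 1.08340 / 1.02420 = 1.057801
r = 1.057801 − 1 = 5.7801%, i.e. 5.78%.

5.78%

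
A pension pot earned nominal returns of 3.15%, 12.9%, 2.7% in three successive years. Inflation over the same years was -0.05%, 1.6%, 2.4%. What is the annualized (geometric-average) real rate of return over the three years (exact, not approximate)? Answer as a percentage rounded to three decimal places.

Compound the nominal returns: 1.0315 × 1.1290 × 1.0270 = 1.19600671.
Compound inflation: 0.9995 × 1.0160 × 1.0240 = 1.03986381.
Deflate: 1.19600671 / 1.03986381 = 1.15015707.
Annualized real rate = 1.15015707^(1/3) − 1 = 4.7737% → 4.774%.

4.774%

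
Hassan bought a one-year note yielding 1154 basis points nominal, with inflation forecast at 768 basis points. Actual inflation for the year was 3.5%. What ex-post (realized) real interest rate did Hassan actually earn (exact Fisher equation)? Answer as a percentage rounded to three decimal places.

Ex-post: (1 + 0.1154)/(1 + 0.0350) − 1 = 7.7681%
So the realized real rate is 7.768%.

7.768%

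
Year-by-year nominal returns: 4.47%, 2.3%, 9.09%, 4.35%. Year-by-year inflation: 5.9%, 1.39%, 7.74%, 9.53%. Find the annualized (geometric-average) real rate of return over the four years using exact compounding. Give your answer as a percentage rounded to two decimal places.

Nominal growth factor = 1.0447 × 1.0230 × 1.0909 × 1.0435 = 1.21659107
Price-level growth factor = 1.0590 × 1.0139 × 1.0774 × 1.0953 = 1.26707156
Real growth factor = 1.21659107 / 1.26707156 = 0.96015972
Annualized real rate = 0.96015972^(1/4) − 1 = -1.0112% → -1.01%.

-1.01%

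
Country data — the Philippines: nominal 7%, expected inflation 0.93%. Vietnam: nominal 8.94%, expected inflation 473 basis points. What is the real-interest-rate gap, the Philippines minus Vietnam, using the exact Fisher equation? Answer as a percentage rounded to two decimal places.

The Philippines: (1 + 0.0700)/(1 + 0.0093) − 1 = 6.0141%
Vietnam: (1 + 0.0894)/(1 + 0.0473) − 1 = 4.0199%
Differential = 6.0141% − 4.0199% = 1.9942% → 1.99%.

1.99%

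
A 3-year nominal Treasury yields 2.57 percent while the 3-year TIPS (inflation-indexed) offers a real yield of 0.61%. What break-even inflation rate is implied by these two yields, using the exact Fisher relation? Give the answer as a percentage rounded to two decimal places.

(1 + π) = (1 + i)/(1 + r) = 1.02570 / 1.00610 = 1.019481
Break-even inflation = 1.019481 − 1 → 1.95%.

1.95%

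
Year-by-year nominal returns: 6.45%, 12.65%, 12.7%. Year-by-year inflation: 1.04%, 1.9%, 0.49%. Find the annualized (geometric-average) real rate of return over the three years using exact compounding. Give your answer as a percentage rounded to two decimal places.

Compound the nominal returns: 1.0645 × 1.1265 × 1.1270 = 1.35145247.
Compound inflation: 1.0104 × 1.0190 × 1.0049 = 1.03464263.
Deflate: 1.35145247 / 1.03464263 = 1.30620220.
Annualized real rate = 1.30620220^(1/3) − 1 = 9.3126% → 9.31%.

9.31%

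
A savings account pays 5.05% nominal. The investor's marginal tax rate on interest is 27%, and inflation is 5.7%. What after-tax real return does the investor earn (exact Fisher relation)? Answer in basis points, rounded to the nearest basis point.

-190 basis points

After-tax nominal return = 5.05% × (1 − 0.27) = 3.6865%.
1 + r = 1.036865 / 1.05700 = 0.980951
After-tax real rate = 0.980951 − 1 → -190 basis points.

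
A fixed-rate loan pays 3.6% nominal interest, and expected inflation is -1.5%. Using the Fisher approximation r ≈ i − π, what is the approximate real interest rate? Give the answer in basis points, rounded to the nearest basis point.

510 basis points

r ≈ i − π = 3.6% − (-1.5%) = 510 basis points.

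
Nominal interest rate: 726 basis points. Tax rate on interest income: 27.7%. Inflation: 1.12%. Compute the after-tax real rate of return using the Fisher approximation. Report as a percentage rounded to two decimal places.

4.13%

After-tax nominal return = 7.26% × (1 − 0.277) = 5.24898%.
r ≈ 5.24898% − 1.12% → 4.13%.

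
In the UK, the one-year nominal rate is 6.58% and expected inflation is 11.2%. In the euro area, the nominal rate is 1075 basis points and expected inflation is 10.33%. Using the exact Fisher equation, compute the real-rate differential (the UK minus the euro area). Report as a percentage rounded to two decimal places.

The UK: (1 + 0.0658)/(1 + 0.1120) − 1 = -4.1547%
The euro area: (1 + 0.1075)/(1 + 0.1033) − 1 = 0.3807%
Differential = -4.1547% − 0.3807% = -4.5354% → -4.54%.

-4.54%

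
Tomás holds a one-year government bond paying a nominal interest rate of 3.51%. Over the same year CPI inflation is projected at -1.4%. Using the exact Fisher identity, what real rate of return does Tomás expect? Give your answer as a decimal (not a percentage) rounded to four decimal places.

0.0498

1 + r = 1.03510 / 0.98600 = 1.049797
r = 1.049797 − 1 = 4.9797%, i.e. 0.0498.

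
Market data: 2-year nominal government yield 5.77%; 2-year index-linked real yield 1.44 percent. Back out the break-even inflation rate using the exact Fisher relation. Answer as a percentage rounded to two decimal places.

(1 + π) = (1 + i)/(1 + r) = 1.05770 / 1.01440 = 1.042685
Break-even inflation = 1.042685 − 1 → 4.27%.

4.27%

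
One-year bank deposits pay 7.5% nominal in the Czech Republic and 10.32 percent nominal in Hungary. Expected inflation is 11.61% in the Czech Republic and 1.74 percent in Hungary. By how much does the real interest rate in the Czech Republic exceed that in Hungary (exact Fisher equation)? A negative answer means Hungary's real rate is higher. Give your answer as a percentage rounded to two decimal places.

-12.12%

The Czech Republic: (1 + 0.0750)/(1 + 0.1161) − 1 = -3.6825%
Hungary: (1 + 0.1032)/(1 + 0.0174) − 1 = 8.4333%
Differential = -3.6825% − 8.4333% = -12.1157% → -12.12%.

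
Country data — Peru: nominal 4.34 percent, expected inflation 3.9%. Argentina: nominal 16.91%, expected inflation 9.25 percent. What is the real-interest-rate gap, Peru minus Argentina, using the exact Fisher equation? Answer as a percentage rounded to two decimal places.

-6.59%

Peru: (1 + 0.0434)/(1 + 0.0390) − 1 = 0.4235%
Argentina: (1 + 0.1691)/(1 + 0.0925) − 1 = 7.0114%
Differential = 0.4235% − 7.0114% = -6.5880% → -6.59%.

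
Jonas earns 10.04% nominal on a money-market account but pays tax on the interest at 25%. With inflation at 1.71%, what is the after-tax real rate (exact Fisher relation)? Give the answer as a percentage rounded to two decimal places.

5.72%

After-tax nominal return = 10.04% × (1 − 0.25) = 7.5300%.
1 + r = 1.07530 / 1.01710 = 1.057222
After-tax real rate = 1.057222 − 1 → 5.72%.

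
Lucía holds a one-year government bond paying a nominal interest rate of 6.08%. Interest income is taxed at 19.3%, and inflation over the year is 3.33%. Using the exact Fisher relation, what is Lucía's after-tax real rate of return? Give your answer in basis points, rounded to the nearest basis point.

After-tax nominal return = 6.08% × (1 − 0.193) = 4.90656%.
1 + r = 1.0490656 / 1.03330 = 1.015258
After-tax real rate = 1.015258 − 1 → 153 basis points.

153 basis points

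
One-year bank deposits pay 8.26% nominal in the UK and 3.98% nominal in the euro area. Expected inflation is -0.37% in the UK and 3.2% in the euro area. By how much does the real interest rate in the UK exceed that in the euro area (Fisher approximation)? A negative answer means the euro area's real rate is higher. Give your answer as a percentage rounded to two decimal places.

7.85%

The UK: 8.26% − (-0.37%) = 8.630%
The euro area: 3.98% − 3.2% = 0.780%
Differential = 7.850% → 7.85%.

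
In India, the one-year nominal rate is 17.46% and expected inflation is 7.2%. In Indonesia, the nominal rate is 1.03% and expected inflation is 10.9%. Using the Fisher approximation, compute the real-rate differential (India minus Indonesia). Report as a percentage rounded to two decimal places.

20.13%

India: 17.46% − 7.2% = 10.260%
Indonesia: 1.03% − 10.9% = -9.870%
Differential = 20.130% → 20.13%.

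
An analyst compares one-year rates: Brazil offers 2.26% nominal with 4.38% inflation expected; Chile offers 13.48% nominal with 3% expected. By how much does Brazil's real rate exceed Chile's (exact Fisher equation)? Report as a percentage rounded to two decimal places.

Brazil: (1 + 0.0226)/(1 + 0.0438) − 1 = -2.0310%
Chile: (1 + 0.1348)/(1 + 0.0300) − 1 = 10.1748%
Differential = -2.0310% − 10.1748% = -12.2058% → -12.21%.

-12.21%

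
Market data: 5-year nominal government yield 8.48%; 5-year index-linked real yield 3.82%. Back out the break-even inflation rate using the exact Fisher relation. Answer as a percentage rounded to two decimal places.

(1 + π) = (1 + i)/(1 + r) = 1.08480 / 1.03820 = 1.044885
Break-even inflation = 1.044885 − 1 → 4.49%.

4.49%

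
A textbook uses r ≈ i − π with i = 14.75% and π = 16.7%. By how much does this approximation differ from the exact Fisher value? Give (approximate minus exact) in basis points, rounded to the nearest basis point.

-28 basis points

Approximate: r ≈ 14.750% − 16.700% = -1.9500%
Exact: (1 + 0.1475)/(1 + 0.1670) − 1 = -1.6710%
Error = -1.9500% − (-1.6710%) = -0.2790% → -28 basis points.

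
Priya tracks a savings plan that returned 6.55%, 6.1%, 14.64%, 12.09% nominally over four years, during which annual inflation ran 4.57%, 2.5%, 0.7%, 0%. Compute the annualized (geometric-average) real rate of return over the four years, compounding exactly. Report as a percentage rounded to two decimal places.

Nominal growth factor = 1.0655 × 1.0610 × 1.1464 × 1.1209 = 1.45268645
Price-level growth factor = 1.0457 × 1.0250 × 1.0070 × 1.0000 = 1.07934540
Real growth factor = 1.45268645 / 1.07934540 = 1.34589581
Annualized real rate = 1.34589581^(1/4) − 1 = 7.7092% → 7.71%.

7.71%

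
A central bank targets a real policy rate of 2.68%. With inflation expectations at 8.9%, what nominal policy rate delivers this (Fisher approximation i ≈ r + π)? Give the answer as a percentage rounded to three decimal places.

i ≈ r + π = 2.68% + 8.9% = 11.580%.

11.580%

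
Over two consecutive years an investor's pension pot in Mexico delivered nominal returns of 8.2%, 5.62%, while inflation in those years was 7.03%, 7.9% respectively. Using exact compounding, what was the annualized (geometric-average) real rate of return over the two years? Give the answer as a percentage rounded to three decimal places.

Compound the nominal returns: 1.0820 × 1.0562 = 1.14280840.
Compound inflation: 1.0703 × 1.0790 = 1.15485370.
Deflate: 1.14280840 / 1.15485370 = 0.98956985.
Annualized real rate = 0.98956985^(1/2) − 1 = -0.5229% → -0.523%.

-0.523%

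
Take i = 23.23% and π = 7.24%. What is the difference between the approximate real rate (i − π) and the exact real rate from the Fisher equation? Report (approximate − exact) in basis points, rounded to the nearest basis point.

Approximate: r ≈ 23.230% − 7.240% = 15.9900%
Exact: (1 + 0.2323)/(1 + 0.0724) − 1 = 14.9105%
Error = 15.9900% − 14.9105% = 1.0795% → 108 basis points.

108 basis points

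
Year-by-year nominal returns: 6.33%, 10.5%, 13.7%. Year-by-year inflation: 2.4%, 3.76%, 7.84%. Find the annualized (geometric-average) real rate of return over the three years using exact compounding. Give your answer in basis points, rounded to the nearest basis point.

Compound the nominal returns: 1.0633 × 1.1050 × 1.1370 = 1.33591417.
Compound inflation: 1.0240 × 1.0376 × 1.0784 = 1.14580259.
Deflate: 1.33591417 / 1.14580259 = 1.16592001.
Annualized real rate = 1.16592001^(1/3) − 1 = 5.2502% → 525 basis points.

525 basis points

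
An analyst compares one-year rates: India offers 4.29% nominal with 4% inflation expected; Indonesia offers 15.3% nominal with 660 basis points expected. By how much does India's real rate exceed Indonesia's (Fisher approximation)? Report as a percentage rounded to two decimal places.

India: 4.29% − 4% = 0.290%
Indonesia: 15.3% − 6.6% = 8.700%
Differential = -8.410% → -8.41%.

-8.41%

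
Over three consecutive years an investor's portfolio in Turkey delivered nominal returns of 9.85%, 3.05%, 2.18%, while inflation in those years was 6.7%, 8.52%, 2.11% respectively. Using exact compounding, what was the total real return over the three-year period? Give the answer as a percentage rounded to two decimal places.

-2.17%

Compound the nominal returns: 1.0985 × 1.0305 × 1.0218 = 1.156682.
Compound inflation: 1.0670 × 1.0852 × 1.0211 = 1.182340.
Deflate: 1.156682 / 1.182340 = 0.978299.
Total real return = 0.978299 − 1 → -2.17%.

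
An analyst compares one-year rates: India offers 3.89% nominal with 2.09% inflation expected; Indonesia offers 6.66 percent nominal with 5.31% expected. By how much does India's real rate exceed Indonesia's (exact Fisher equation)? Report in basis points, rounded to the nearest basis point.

48 basis points

India: (1 + 0.0389)/(1 + 0.0209) − 1 = 1.7632%
Indonesia: (1 + 0.0666)/(1 + 0.0531) − 1 = 1.2819%
Differential = 1.7632% − 1.2819% = 0.4812% → 48 basis points.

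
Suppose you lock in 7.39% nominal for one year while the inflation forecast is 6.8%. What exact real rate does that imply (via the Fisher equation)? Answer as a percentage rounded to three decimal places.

1 + r = 1.07390 / 1.06800 = 1.005524
r = 1.005524 − 1 = 0.5524%, i.e. 0.552%.

0.552%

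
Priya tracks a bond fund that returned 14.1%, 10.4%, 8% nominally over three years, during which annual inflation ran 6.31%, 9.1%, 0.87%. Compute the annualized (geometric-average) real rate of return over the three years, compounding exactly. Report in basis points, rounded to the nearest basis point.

Nominal growth factor = 1.1410 × 1.1040 × 1.0800 = 1.36043712
Price-level growth factor = 1.0631 × 1.0910 × 1.0087 = 1.16993273
Real growth factor = 1.36043712 / 1.16993273 = 1.16283363
Annualized real rate = 1.16283363^(1/3) − 1 = 5.1572% → 516 basis points.

516 basis points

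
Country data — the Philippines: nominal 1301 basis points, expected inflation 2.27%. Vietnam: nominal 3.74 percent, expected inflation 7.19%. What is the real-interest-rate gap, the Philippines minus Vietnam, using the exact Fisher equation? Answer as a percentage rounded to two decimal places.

The Philippines: (1 + 0.1301)/(1 + 0.0227) − 1 = 10.5016%
Vietnam: (1 + 0.0374)/(1 + 0.0719) − 1 = -3.2186%
Differential = 10.5016% − (-3.2186%) = 13.7202% → 13.72%.

13.72%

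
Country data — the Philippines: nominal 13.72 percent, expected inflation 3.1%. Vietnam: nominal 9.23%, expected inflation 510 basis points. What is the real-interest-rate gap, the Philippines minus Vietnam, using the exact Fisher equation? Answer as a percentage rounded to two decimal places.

The Philippines: (1 + 0.1372)/(1 + 0.0310) − 1 = 10.3007%
Vietnam: (1 + 0.0923)/(1 + 0.0510) − 1 = 3.9296%
Differential = 10.3007% − 3.9296% = 6.3711% → 6.37%.

6.37%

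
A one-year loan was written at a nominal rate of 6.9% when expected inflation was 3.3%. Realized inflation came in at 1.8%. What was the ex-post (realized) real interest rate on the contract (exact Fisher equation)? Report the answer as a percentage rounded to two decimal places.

Ex-post: (1 + 0.0690)/(1 + 0.0180) − 1 = 5.0098%
So the realized real rate is 5.01%.

5.01%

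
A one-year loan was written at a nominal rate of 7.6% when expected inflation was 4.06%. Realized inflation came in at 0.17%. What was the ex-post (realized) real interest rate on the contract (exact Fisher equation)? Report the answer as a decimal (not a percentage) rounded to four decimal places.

0.0742

Ex-post: (1 + 0.0760)/(1 + 0.0017) − 1 = 7.4174%
So the realized real rate is 0.0742.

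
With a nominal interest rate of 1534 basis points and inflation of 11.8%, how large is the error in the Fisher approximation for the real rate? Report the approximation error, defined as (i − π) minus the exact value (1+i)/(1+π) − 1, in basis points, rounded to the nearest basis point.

37 basis points

Approximate: r ≈ 15.340% − 11.800% = 3.5400%
Exact: (1 + 0.1534)/(1 + 0.1180) − 1 = 3.1664%
Error = 3.5400% − 3.1664% = 0.3736% → 37 basis points.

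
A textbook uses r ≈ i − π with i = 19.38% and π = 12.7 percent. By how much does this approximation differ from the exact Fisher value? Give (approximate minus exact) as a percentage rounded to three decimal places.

Approximate: r ≈ 19.380% − 12.700% = 6.6800%
Exact: (1 + 0.1938)/(1 + 0.1270) − 1 = 5.9272%
Error = 6.6800% − 5.9272% = 0.7528% → 0.753%.

0.753%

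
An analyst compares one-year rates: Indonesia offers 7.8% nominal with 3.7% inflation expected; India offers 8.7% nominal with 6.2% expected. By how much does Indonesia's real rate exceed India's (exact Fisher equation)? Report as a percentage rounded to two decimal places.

1.60%

Indonesia: (1 + 0.0780)/(1 + 0.0370) − 1 = 3.9537%
India: (1 + 0.0870)/(1 + 0.0620) − 1 = 2.3540%
Differential = 3.9537% − 2.3540% = 1.5997% → 1.60%.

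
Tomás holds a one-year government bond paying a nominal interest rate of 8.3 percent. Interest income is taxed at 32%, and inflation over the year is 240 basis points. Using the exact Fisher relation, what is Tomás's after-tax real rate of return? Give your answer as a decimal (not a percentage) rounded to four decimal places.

0.0317

After-tax nominal return = 8.3% × (1 − 0.32) = 5.6440%.
1 + r = 1.05644 / 1.02400 = 1.031680
After-tax real rate = 1.031680 − 1 → 0.0317.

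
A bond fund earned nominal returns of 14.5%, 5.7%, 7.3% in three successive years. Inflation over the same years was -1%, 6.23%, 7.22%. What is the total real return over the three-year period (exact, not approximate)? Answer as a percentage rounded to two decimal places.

15.17%

Compound the nominal returns: 1.1450 × 1.0570 × 1.0730 = 1.298614.
Compound inflation: 0.9900 × 1.0623 × 1.0722 = 1.127608.
Deflate: 1.298614 / 1.127608 = 1.151654.
Total real return = 1.151654 − 1 → 15.17%.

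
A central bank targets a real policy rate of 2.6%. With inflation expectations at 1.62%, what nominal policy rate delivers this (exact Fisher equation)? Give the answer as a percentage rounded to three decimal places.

4.262%

(1 + i) = (1 + r)(1 + π) = 1.02600 × 1.01620 = 1.0426212
i = 1.0426212 − 1, so the required nominal rate is 4.262%.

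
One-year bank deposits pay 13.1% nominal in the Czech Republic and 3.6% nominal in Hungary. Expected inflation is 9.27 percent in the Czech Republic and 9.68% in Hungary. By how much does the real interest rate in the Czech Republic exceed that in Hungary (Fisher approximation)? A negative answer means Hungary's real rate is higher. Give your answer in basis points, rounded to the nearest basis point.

991 basis points

The Czech Republic: 13.1% − 9.27% = 3.830%
Hungary: 3.6% − 9.68% = -6.080%
Differential = 9.910% → 991 basis points.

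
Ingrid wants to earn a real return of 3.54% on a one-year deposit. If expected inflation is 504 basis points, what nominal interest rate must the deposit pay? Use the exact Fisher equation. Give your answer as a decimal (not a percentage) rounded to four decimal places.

(1 + i) = (1 + r)(1 + π) = 1.03540 × 1.05040 = 1.08758416
i = 1.08758416 − 1, so the required nominal rate is 0.0876.

0.0876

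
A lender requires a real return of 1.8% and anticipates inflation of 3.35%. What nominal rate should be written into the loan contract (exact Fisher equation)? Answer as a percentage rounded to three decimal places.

(1 + i) = (1 + r)(1 + π) = 1.01800 × 1.03350 = 1.052103
i = 1.052103 − 1, so the required nominal rate is 5.210%.

5.210%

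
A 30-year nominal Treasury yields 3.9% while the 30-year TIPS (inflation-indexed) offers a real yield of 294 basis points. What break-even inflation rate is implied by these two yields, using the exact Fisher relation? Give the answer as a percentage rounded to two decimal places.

0.93%

(1 + π) = (1 + i)/(1 + r) = 1.03900 / 1.02940 = 1.009326
Break-even inflation = 1.009326 − 1 → 0.93%.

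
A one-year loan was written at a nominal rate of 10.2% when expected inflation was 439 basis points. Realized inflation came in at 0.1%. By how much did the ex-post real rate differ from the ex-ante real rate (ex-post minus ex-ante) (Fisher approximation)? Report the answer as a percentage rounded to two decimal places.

Ex-ante: 10.2% − 4.39% = 5.810%
Ex-post: 10.2% − 0.1% = 10.100%
Difference (ex-post − ex-ante) = 4.2900% → 4.29%.

4.29%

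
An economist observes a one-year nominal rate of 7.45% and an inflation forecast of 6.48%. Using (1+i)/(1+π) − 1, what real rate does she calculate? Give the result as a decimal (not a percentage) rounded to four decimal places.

1 + r = 1.07450 / 1.06480 = 1.009110
r = 1.009110 − 1 = 0.9110%, i.e. 0.0091.

0.0091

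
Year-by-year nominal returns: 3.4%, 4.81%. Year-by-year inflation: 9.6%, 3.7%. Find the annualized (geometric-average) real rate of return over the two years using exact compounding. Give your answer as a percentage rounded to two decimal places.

-2.35%

Nominal growth factor = 1.0340 × 1.0481 = 1.08373540
Price-level growth factor = 1.0960 × 1.0370 = 1.13655200
Real growth factor = 1.08373540 / 1.13655200 = 0.95352910
Annualized real rate = 0.95352910^(1/2) − 1 = -2.3512% → -2.35%.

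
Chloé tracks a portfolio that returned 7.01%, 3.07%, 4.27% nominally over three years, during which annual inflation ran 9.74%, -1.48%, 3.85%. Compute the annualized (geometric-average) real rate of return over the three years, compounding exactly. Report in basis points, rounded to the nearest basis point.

Nominal growth factor = 1.0701 × 1.0307 × 1.0427 = 1.15004812
Price-level growth factor = 1.0974 × 0.9852 × 1.0385 = 1.12278308
Real growth factor = 1.15004812 / 1.12278308 = 1.02428345
Annualized real rate = 1.02428345^(1/3) − 1 = 0.8030% → 80 basis points.

80 basis points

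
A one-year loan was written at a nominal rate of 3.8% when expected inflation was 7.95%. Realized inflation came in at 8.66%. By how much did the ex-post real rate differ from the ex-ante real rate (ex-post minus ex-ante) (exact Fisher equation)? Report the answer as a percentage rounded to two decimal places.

-0.63%

Ex-ante: (1 + 0.0380)/(1 + 0.0795) − 1 = -3.8444%
Ex-post: (1 + 0.0380)/(1 + 0.0866) − 1 = -4.4727%
Difference (ex-post − ex-ante) = -0.6283% → -0.63%.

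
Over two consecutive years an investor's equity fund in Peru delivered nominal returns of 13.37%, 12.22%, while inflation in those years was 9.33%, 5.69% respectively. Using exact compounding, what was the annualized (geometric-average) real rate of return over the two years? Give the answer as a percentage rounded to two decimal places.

Nominal growth factor = 1.1337 × 1.1222 = 1.27223814
Price-level growth factor = 1.0933 × 1.0569 = 1.15550877
Real growth factor = 1.27223814 / 1.15550877 = 1.10101989
Annualized real rate = 1.10101989^(1/2) − 1 = 4.9295% → 4.93%.

4.93%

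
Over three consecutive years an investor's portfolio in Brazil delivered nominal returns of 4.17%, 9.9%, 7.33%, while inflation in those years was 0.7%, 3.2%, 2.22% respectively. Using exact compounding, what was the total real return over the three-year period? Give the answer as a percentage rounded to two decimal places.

15.67%

Compound the nominal returns: 1.0417 × 1.0990 × 1.0733 = 1.228744.
Compound inflation: 1.0070 × 1.0320 × 1.0222 = 1.062295.
Deflate: 1.228744 / 1.062295 = 1.156689.
Total real return = 1.156689 − 1 → 15.67%.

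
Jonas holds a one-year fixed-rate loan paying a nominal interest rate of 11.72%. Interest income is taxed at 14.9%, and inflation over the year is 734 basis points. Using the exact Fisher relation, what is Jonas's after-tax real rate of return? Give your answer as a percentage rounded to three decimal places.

After-tax nominal return = 11.72% × (1 − 0.149) = 9.97372%.
1 + r = 1.0997372 / 1.07340 = 1.024536
After-tax real rate = 1.024536 − 1 → 2.454%.

2.454%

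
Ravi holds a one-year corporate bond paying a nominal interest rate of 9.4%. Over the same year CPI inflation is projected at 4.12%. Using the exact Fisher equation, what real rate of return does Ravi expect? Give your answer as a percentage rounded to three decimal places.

5.071%

1 + r = 1.09400 / 1.04120 = 1.050711
r = 1.050711 − 1 = 5.0711%, i.e. 5.071%.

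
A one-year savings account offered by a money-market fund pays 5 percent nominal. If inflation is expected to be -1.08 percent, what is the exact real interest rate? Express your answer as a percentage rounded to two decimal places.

1 + r = 1.05000 / 0.98920 = 1.061464
r = 1.061464 − 1 = 6.1464%, i.e. 6.15%.

6.15%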